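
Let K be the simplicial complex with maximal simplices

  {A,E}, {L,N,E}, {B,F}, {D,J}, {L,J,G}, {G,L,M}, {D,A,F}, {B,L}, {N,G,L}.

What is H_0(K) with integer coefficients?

H_0 = Z.

Order the vertices as A < B < D < E < F < G < J < L < M < N. Listing each simplex with vertices in this order, K has dimension 2 with simplices:

  0-simplices (10): A, B, D, E, F, G, J, L, M, N
  1-simplices (16): AD, AE, AF, BF, BL, DF, DJ, EL, EN, GJ, GL, GM, GN, JL, LM, LN
  2-simplices (5): ADF, ELN, GJL, GLM, GLN

giving chain groups C_0 ≅ Z^10, C_1 ≅ Z^16, C_2 ≅ Z^5.

∂_1: C_1 → C_0 maps an edge to its endpoints' difference, ∂[p,q] = q − p. For instance
  ∂GJ = J − G.
The 10×16 boundary matrix has rank 9 and Smith normal form diag(1,1,1,1,1,1,1,1,1).

Boundary ∂_2: C_2 → C_1 acts by ∂[p,q,r] = [q,r] − [p,r] + [p,q]. For instance
  ∂ADF = DF − AF + AD,
  ∂GLN = LN − GN + GL.
The resulting 16×5 matrix has rank 5, and its Smith normal form has invariant factors (1,1,1,1,1).

Reading off H_k = ker ∂_k / im ∂_{k+1}:

  H_0: rank C_0 − rank ∂_1 = 10 − 9 = 1, and the invariant factors of ∂_1 are all 1, so H_0 ≅ Z.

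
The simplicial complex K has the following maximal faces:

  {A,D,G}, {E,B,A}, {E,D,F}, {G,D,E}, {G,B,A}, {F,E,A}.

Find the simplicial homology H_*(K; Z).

We work with the vertex ordering A < B < D < E < F < G. The simplices of K, each written with vertices in increasing order, are:

  0-simplices (6): A, B, D, E, F, G
  1-simplices (12): AB, AD, AE, AF, AG, BE, BG, DE, DF, DG, EF, EG
  2-simplices (6): ABE, ABG, ADG, AEF, DEF, DEG

giving chain groups C_0 ≅ Z^6, C_1 ≅ Z^12, C_2 ≅ Z^6.

Boundary ∂_1: C_1 → C_0 sends each edge [p,q] (with p < q) to q − p.
This gives a 6×12 integer matrix of rank 5; reducing to Smith normal form yields diagonal entries (1,1,1,1,1).

∂_2: C_2 → C_1 sends each 2-simplex [p,q,r] to [q,r] − [p,r] + [p,q]. For instance
  ∂DEF = EF − DF + DE,
  ∂ABE = BE − AE + AB.
The 12×6 boundary matrix has rank 6 and Smith normal form diag(1,1,1,1,1,1).

Now H_k = ker ∂_k / im ∂_{k+1}, so:

  H_0: rank C_0 − rank ∂_1 = 6 − 5 = 1, and the invariant factors of ∂_1 are all 1, so H_0 = Z.
  H_1: rank ker ∂_1 − rank ∂_2 = (12 − 5) − 6 = 1, and the invariant factors of ∂_2 are all 1, so H_1 = Z.
  H_2: rank ker ∂_2 − rank ∂_3 = (6 − 6) − 0 = 0, and there is no ∂_3, so H_2 = 0.

As a check, the Euler characteristic is 6 − 12 + 6 = 0, which agrees with 1 − 1 + 0 = 0.

H_0 ≅ Z,  H_1 ≅ Z,  H_2 = 0.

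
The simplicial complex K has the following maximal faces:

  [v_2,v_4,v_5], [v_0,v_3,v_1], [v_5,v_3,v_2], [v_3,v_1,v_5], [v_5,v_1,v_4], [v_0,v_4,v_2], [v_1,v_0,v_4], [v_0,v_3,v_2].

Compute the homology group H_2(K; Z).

H_2 ≅ Z.

We work with the vertex ordering v_0 < v_1 < v_2 < v_3 < v_4 < v_5. The simplices of K, each written with vertices in increasing order, are:

  0-simplices (6): [v_0], [v_1], [v_2], [v_3], [v_4], [v_5]
  1-simplices (12): [v_0,v_1], [v_0,v_2], [v_0,v_3], [v_0,v_4], [v_1,v_3], [v_1,v_4], [v_1,v_5], [v_2,v_3], [v_2,v_4], [v_2,v_5], [v_3,v_5], [v_4,v_5]
  2-simplices (8): [v_0,v_1,v_3], [v_0,v_1,v_4], [v_0,v_2,v_3], [v_0,v_2,v_4], [v_1,v_3,v_5], [v_1,v_4,v_5], [v_2,v_3,v_5], [v_2,v_4,v_5]

so the chain groups are C_0 ≅ Z^6, C_1 ≅ Z^12, C_2 ≅ Z^8.

Boundary ∂_1: C_1 → C_0 is given by ∂[p,q] = [q] − [p].
The 6×12 boundary matrix has rank 5 and Smith normal form diag(1,1,1,1,1).

The boundary map ∂_2: C_2 → C_1 maps a triangle to the signed sum of its edges. For instance
  ∂[v_2,v_4,v_5] = [v_4,v_5] − [v_2,v_5] + [v_2,v_4],
  ∂[v_1,v_3,v_5] = [v_3,v_5] − [v_1,v_5] + [v_1,v_3].
As a 12×8 matrix over Z this has rank 7, with invariant factors (1,1,1,1,1,1,1).

Computing H_k = (kernel of ∂_k) / (image of ∂_{k+1}):

  H_2: rank ker ∂_2 − rank ∂_3 = (8 − 7) − 0 = 1, and there is no ∂_3, so H_2 = Z.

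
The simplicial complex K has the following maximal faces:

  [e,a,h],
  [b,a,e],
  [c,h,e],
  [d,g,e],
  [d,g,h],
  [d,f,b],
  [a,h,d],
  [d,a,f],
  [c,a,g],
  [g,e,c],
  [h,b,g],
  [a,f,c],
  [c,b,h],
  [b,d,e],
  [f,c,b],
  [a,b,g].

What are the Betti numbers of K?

Order the vertices as a < b < c < d < e < f < g < h. Listing each simplex with vertices in this order, K has dimension 2 with simplices:

  0-simplices (8): a, b, c, d, e, f, g, h
  1-simplices (24): ab, ac, ad, ae, af, ag, ah, bc, bd, be, bf, bg, bh, ce, cf, cg, ch, de, df, dg, dh, eg, eh, gh
  2-simplices (16): abe, abg, acf, acg, adf, adh, aeh, bcf, bch, bde, bdf, bgh, ceg, ceh, deg, dgh

so the chain groups are C_0 ≅ Z^8, C_1 ≅ Z^24, C_2 ≅ Z^16.

The boundary map ∂_1: C_1 → C_0 maps an edge to its endpoints' difference, ∂[p,q] = q − p.
The resulting 8×24 matrix has rank 7, and its Smith normal form has invariant factors (1,1,1,1,1,1,1).

The boundary map ∂_2: C_2 → C_1 acts by ∂[p,q,r] = [q,r] − [p,r] + [p,q]. For instance
  ∂adf = df − af + ad,
  ∂abg = bg − ag + ab.
As a 24×16 matrix over Z this has rank 15, with invariant factors (1,1,1,1,1,1,1,1,1,1,1,1,1,1,1).

Computing H_k = (kernel of ∂_k) / (image of ∂_{k+1}):

  H_0: rank C_0 − rank ∂_1 = 8 − 7 = 1, and the invariant factors of ∂_1 are all 1, so H_0 ≅ Z.
  H_1: rank ker ∂_1 − rank ∂_2 = (24 − 7) − 15 = 2, and the invariant factors of ∂_2 are all 1, so H_1 ≅ Z^2.
  H_2: rank ker ∂_2 − rank ∂_3 = (16 − 15) − 0 = 1, and there is no ∂_3, so H_2 ≅ Z.

Hence the Betti numbers are b_0 = 1, b_1 = 2, b_2 = 1.

b_0 = 1, b_1 = 2, b_2 = 1.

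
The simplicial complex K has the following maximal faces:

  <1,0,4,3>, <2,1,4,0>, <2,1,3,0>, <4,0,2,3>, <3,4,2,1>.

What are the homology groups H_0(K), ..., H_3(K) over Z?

Fix the vertex order 0 < 1 < 2 < 3 < 4 and write every simplex with vertices in increasing order. Then dim K = 3 and the simplices of K are:

  0-simplices (5): [0], [1], [2], [3], [4]
  1-simplices (10): [0,1], [0,2], [0,3], [0,4], [1,2], [1,3], [1,4], [2,3], [2,4], [3,4]
  2-simplices (10): [0,1,2], [0,1,3], [0,1,4], [0,2,3], [0,2,4], [0,3,4], [1,2,3], [1,2,4], [1,3,4], [2,3,4]
  3-simplices (5): [0,1,2,3], [0,1,2,4], [0,1,3,4], [0,2,3,4], [1,2,3,4]

Hence C_0 ≅ Z^5, C_1 ≅ Z^10, C_2 ≅ Z^10, C_3 ≅ Z^5.

∂_1: C_1 → C_0 maps an edge to its endpoints' difference, ∂[p,q] = q − p.
This gives a 5×10 integer matrix of rank 4; reducing to Smith normal form yields diagonal entries (1,1,1,1).

∂_2: C_2 → C_1 sends each 2-simplex [p,q,r] to [q,r] − [p,r] + [p,q]. For instance
  ∂[2,3,4] = [3,4] − [2,4] + [2,3],
  ∂[0,1,2] = [1,2] − [0,2] + [0,1].
As a 10×10 matrix over Z this has rank 6, with invariant factors (1,1,1,1,1,1).

∂_3: C_3 → C_2 sends each 3-simplex σ to the alternating sum Σ_i (−1)^i (σ with its i-th vertex removed). For instance
  ∂[1,2,3,4] = [2,3,4] − [1,3,4] + [1,2,4] − [1,2,3],
  ∂[0,1,3,4] = [1,3,4] − [0,3,4] + [0,1,4] − [0,1,3].
The resulting 10×5 matrix has rank 4, and its Smith normal form has invariant factors (1,1,1,1).

Reading off H_k = ker ∂_k / im ∂_{k+1}:

  H_0: rank C_0 − rank ∂_1 = 5 − 4 = 1, and the invariant factors of ∂_1 are all 1, so H_0 = Z.
  H_1: rank ker ∂_1 − rank ∂_2 = (10 − 4) − 6 = 0, and the invariant factors of ∂_2 are all 1, so H_1 = 0.
  H_2: rank ker ∂_2 − rank ∂_3 = (10 − 6) − 4 = 0, and the invariant factors of ∂_3 are all 1, so H_2 = 0.
  H_3: rank ker ∂_3 − rank ∂_4 = (5 − 4) − 0 = 1, and there is no ∂_4, so H_3 = Z.

(K is a triangulation of the 3-sphere S^3.)

H_0 = Z,  H_1 = 0,  H_2 = 0,  H_3 = Z.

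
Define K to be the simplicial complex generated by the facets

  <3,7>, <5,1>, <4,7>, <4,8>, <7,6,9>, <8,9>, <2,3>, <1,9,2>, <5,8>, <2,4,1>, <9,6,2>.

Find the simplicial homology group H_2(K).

We work with the vertex ordering 1 < 2 < 3 < 4 < 5 < 6 < 7 < 8 < 9. The simplices of K, each written with vertices in increasing order, are:

  0-simplices (9): [1], [2], [3], [4], [5], [6], [7], [8], [9]
  1-simplices (16): [1,2], [1,4], [1,5], [1,9], [2,3], [2,4], [2,6], [2,9], [3,7], [4,7], [4,8], [5,8], [6,7], [6,9], [7,9], [8,9]
  2-simplices (4): [1,2,4], [1,2,9], [2,6,9], [6,7,9]

Hence C_0 ≅ Z^9, C_1 ≅ Z^16, C_2 ≅ Z^4.

Boundary ∂_1: C_1 → C_0 maps an edge to its endpoints' difference, ∂[p,q] = q − p. For instance
  ∂[7,9] = [9] − [7].
The resulting 9×16 matrix has rank 8, and its Smith normal form has invariant factors (1,1,1,1,1,1,1,1).

The boundary map ∂_2: C_2 → C_1 sends each 2-simplex [p,q,r] to [q,r] − [p,r] + [p,q]. For instance
  ∂[1,2,9] = [2,9] − [1,9] + [1,2],
  ∂[2,6,9] = [6,9] − [2,9] + [2,6].
The resulting 16×4 matrix has rank 4, and its Smith normal form has invariant factors (1,1,1,1).

Computing H_k = (kernel of ∂_k) / (image of ∂_{k+1}):

  H_2: rank ker ∂_2 − rank ∂_3 = (4 − 4) − 0 = 0, and there is no ∂_3, so H_2 = 0.

H_2 ≅ 0.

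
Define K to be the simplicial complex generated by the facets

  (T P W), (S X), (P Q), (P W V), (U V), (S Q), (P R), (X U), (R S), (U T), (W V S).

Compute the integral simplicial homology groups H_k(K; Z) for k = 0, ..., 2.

H_0 = Z,  H_1 = Z^4,  H_2 = 0.

Take the total order P < Q < R < S < T < U < V < W < X on the vertex set. Then K (dimension 2) consists of the simplices:

  0-simplices (9): P, Q, R, S, T, U, V, W, X
  1-simplices (15): PQ, PR, PT, PV, PW, QS, RS, SV, SW, SX, TU, TW, UV, UX, VW
  2-simplices (3): PTW, PVW, SVW

Hence C_0 ≅ Z^9, C_1 ≅ Z^15, C_2 ≅ Z^3.

∂_1: C_1 → C_0 maps an edge to its endpoints' difference, ∂[p,q] = q − p.
As a 9×15 matrix over Z this has rank 8, with invariant factors (1,1,1,1,1,1,1,1).

The boundary map ∂_2: C_2 → C_1 acts by ∂[p,q,r] = [q,r] − [p,r] + [p,q]. For instance
  ∂SVW = VW − SW + SV,
  ∂PTW = TW − PW + PT.
The resulting 15×3 matrix has rank 3, and its Smith normal form has invariant factors (1,1,1).

Reading off H_k = ker ∂_k / im ∂_{k+1}:

  H_0: rank C_0 − rank ∂_1 = 9 − 8 = 1, and the invariant factors of ∂_1 are all 1, so H_0 ≅ Z.
  H_1: rank ker ∂_1 − rank ∂_2 = (15 − 8) − 3 = 4, and the invariant factors of ∂_2 are all 1, so H_1 ≅ Z^4.
  H_2: rank ker ∂_2 − rank ∂_3 = (3 − 3) − 0 = 0, and there is no ∂_3, so H_2 ≅ 0.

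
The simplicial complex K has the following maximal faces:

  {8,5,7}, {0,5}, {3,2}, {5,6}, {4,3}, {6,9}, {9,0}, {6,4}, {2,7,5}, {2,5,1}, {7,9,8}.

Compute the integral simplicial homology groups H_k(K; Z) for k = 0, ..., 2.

Fix the vertex order 0 < 1 < 2 < 3 < 4 < 5 < 6 < 7 < 8 < 9 and write every simplex with vertices in increasing order. Then dim K = 2 and the simplices of K are:

  0-simplices (10): [0], [1], [2], [3], [4], [5], [6], [7], [8], [9]
  1-simplices (16): [0,5], [0,9], [1,2], [1,5], [2,3], [2,5], [2,7], [3,4], [4,6], [5,6], [5,7], [5,8], [6,9], [7,8], [7,9], [8,9]
  2-simplices (4): [1,2,5], [2,5,7], [5,7,8], [7,8,9]

Hence C_0 ≅ Z^10, C_1 ≅ Z^16, C_2 ≅ Z^4.

The boundary map ∂_1: C_1 → C_0 is given by ∂[p,q] = [q] − [p].
This gives a 10×16 integer matrix of rank 9; reducing to Smith normal form yields diagonal entries (1,1,1,1,1,1,1,1,1).

The boundary map ∂_2: C_2 → C_1 sends each 2-simplex [p,q,r] to [q,r] − [p,r] + [p,q]. For instance
  ∂[7,8,9] = [8,9] − [7,9] + [7,8],
  ∂[1,2,5] = [2,5] − [1,5] + [1,2].
The 16×4 boundary matrix has rank 4 and Smith normal form diag(1,1,1,1).

Now H_k = ker ∂_k / im ∂_{k+1}, so:

  H_0: rank C_0 − rank ∂_1 = 10 − 9 = 1, and the invariant factors of ∂_1 are all 1, so H_0 = Z.
  H_1: rank ker ∂_1 − rank ∂_2 = (16 − 9) − 4 = 3, and the invariant factors of ∂_2 are all 1, so H_1 = Z^3.
  H_2: rank ker ∂_2 − rank ∂_3 = (4 − 4) − 0 = 0, and there is no ∂_3, so H_2 = 0.

H_0 ≅ Z,  H_1 ≅ Z^3,  H_2 = 0.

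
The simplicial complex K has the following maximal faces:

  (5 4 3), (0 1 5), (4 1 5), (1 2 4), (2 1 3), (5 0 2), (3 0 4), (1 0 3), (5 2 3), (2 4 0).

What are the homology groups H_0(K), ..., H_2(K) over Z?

Take the total order 0 < 1 < 2 < 3 < 4 < 5 on the vertex set. Then K (dimension 2) consists of the simplices:

  0-simplices (6): [0], [1], [2], [3], [4], [5]
  1-simplices (15): [0,1], [0,2], [0,3], [0,4], [0,5], [1,2], [1,3], [1,4], [1,5], [2,3], [2,4], [2,5], [3,4], [3,5], [4,5]
  2-simplices (10): [0,1,3], [0,1,5], [0,2,4], [0,2,5], [0,3,4], [1,2,3], [1,2,4], [1,4,5], [2,3,5], [3,4,5]

Hence C_0 ≅ Z^6, C_1 ≅ Z^15, C_2 ≅ Z^10.

Boundary ∂_1: C_1 → C_0 sends each edge [p,q] (with p < q) to q − p. For instance
  ∂[0,3] = [3] − [0].
This gives a 6×15 integer matrix of rank 5; reducing to Smith normal form yields diagonal entries (1,1,1,1,1).

Boundary ∂_2: C_2 → C_1 maps a triangle to the signed sum of its edges. For instance
  ∂[0,3,4] = [3,4] − [0,4] + [0,3],
  ∂[1,2,3] = [2,3] − [1,3] + [1,2].
The resulting 15×10 matrix has rank 10, and its Smith normal form has invariant factors (1,1,1,1,1,1,1,1,1,2).

Now H_k = ker ∂_k / im ∂_{k+1}, so:

  H_0: rank C_0 − rank ∂_1 = 6 − 5 = 1, and the invariant factors of ∂_1 are all 1, so H_0 ≅ Z.
  H_1: rank ker ∂_1 − rank ∂_2 = (15 − 5) − 10 = 0, and ∂_2 has invariant factor 2 > 1, so H_1 ≅ Z/2.
  H_2: rank ker ∂_2 − rank ∂_3 = (10 − 10) − 0 = 0, and there is no ∂_3, so H_2 ≅ 0.

H_0 ≅ Z,  H_1 ≅ Z/2,  H_2 = 0.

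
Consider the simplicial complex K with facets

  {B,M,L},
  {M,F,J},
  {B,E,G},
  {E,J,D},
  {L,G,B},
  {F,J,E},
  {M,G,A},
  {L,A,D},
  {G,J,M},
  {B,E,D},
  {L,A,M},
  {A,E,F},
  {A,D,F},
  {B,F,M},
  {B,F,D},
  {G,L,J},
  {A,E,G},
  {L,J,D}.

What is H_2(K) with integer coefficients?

H_2 ≅ 0.

Order the vertices as A < B < D < E < F < G < J < L < M. Listing each simplex with vertices in this order, K has dimension 2 with simplices:

  0-simplices (9): A, B, D, E, F, G, J, L, M
  1-simplices (27): AD, AE, AF, AG, AL, AM, BD, BE, BF, BG, BL, BM, DE, DF, DJ, DL, EF, EG, EJ, FJ, FM, GJ, GL, GM, JL, JM, LM
  2-simplices (18): ADF, ADL, AEF, AEG, AGM, ALM, BDE, BDF, BEG, BFM, BGL, BLM, DEJ, DJL, EFJ, FJM, GJL, GJM

so the chain groups are C_0 ≅ Z^9, C_1 ≅ Z^27, C_2 ≅ Z^18.

∂_1: C_1 → C_0 maps an edge to its endpoints' difference, ∂[p,q] = q − p.
This gives a 9×27 integer matrix of rank 8; reducing to Smith normal form yields diagonal entries (1,1,1,1,1,1,1,1).

The boundary map ∂_2: C_2 → C_1 sends each 2-simplex [p,q,r] to [q,r] − [p,r] + [p,q]. For instance
  ∂BEG = EG − BG + BE,
  ∂BDE = DE − BE + BD.
The 27×18 boundary matrix has rank 18 and Smith normal form diag(1,1,1,1,1,1,1,1,1,1,1,1,1,1,1,1,1,2).

Reading off H_k = ker ∂_k / im ∂_{k+1}:

  H_2: rank ker ∂_2 − rank ∂_3 = (18 − 18) − 0 = 0, and there is no ∂_3, so H_2 = 0.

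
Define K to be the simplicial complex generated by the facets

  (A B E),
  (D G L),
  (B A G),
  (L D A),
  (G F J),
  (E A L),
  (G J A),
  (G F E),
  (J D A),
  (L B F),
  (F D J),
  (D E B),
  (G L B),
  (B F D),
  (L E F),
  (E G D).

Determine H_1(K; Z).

H_1 ≅ Z^2.

Order the vertices as A < B < D < E < F < G < J < L. Listing each simplex with vertices in this order, K has dimension 2 with simplices:

  0-simplices (8): A, B, D, E, F, G, J, L
  1-simplices (24): AB, AD, AE, AG, AJ, AL, BD, BE, BF, BG, BL, DE, DF, DG, DJ, DL, EF, EG, EL, FG, FJ, FL, GJ, GL
  2-simplices (16): ABE, ABG, ADJ, ADL, AEL, AGJ, BDE, BDF, BFL, BGL, DEG, DFJ, DGL, EFG, EFL, FGJ

giving chain groups C_0 ≅ Z^8, C_1 ≅ Z^24, C_2 ≅ Z^16.

∂_1: C_1 → C_0 sends each edge [p,q] (with p < q) to q − p.
As a 8×24 matrix over Z this has rank 7, with invariant factors (1,1,1,1,1,1,1).

The boundary map ∂_2: C_2 → C_1 acts by ∂[p,q,r] = [q,r] − [p,r] + [p,q]. For instance
  ∂DFJ = FJ − DJ + DF,
  ∂BGL = GL − BL + BG.
The resulting 24×16 matrix has rank 15, and its Smith normal form has invariant factors (1,1,1,1,1,1,1,1,1,1,1,1,1,1,1).

From H_k ≅ ker(∂_k) / im(∂_{k+1}) we obtain:

  H_1: rank ker ∂_1 − rank ∂_2 = (24 − 7) − 15 = 2, and the invariant factors of ∂_2 are all 1, so H_1 = Z^2.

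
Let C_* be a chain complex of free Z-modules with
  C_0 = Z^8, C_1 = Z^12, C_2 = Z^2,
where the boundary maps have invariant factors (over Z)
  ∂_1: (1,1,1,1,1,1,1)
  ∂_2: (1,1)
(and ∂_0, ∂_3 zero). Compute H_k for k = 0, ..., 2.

H_0: b_0 = 8 − 0 − 7 = 1; torsion from ∂_1 factors > 1: none. So H_0 = Z.
H_1: b_1 = 12 − 7 − 2 = 3; torsion from ∂_2 factors > 1: none. So H_1 = Z^3.
H_2: b_2 = 2 − 2 − 0 = 0; torsion from ∂_3 factors > 1: none. So H_2 = 0.

H_0 = Z,  H_1 = Z^3,  H_2 = 0.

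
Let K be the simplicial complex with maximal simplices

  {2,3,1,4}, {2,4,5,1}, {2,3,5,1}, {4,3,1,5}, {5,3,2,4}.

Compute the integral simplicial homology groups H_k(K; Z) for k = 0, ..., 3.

We work with the vertex ordering 1 < 2 < 3 < 4 < 5. The simplices of K, each written with vertices in increasing order, are:

  0-simplices (5): [1], [2], [3], [4], [5]
  1-simplices (10): [1,2], [1,3], [1,4], [1,5], [2,3], [2,4], [2,5], [3,4], [3,5], [4,5]
  2-simplices (10): [1,2,3], [1,2,4], [1,2,5], [1,3,4], [1,3,5], [1,4,5], [2,3,4], [2,3,5], [2,4,5], [3,4,5]
  3-simplices (5): [1,2,3,4], [1,2,3,5], [1,2,4,5], [1,3,4,5], [2,3,4,5]

giving chain groups C_0 ≅ Z^5, C_1 ≅ Z^10, C_2 ≅ Z^10, C_3 ≅ Z^5.

∂_1: C_1 → C_0 sends each edge [p,q] (with p < q) to q − p. For instance
  ∂[4,5] = [5] − [4].
The 5×10 boundary matrix has rank 4 and Smith normal form diag(1,1,1,1).

∂_2: C_2 → C_1 acts by ∂[p,q,r] = [q,r] − [p,r] + [p,q]. For instance
  ∂[1,4,5] = [4,5] − [1,5] + [1,4],
  ∂[2,3,4] = [3,4] − [2,4] + [2,3].
This gives a 10×10 integer matrix of rank 6; reducing to Smith normal form yields diagonal entries (1,1,1,1,1,1).

The boundary map ∂_3: C_3 → C_2 sends each 3-simplex σ to the alternating sum Σ_i (−1)^i (σ with its i-th vertex removed). For instance
  ∂[1,2,3,5] = [2,3,5] − [1,3,5] + [1,2,5] − [1,2,3],
  ∂[1,2,3,4] = [2,3,4] − [1,3,4] + [1,2,4] − [1,2,3].
As a 10×5 matrix over Z this has rank 4, with invariant factors (1,1,1,1).

From H_k ≅ ker(∂_k) / im(∂_{k+1}) we obtain:

  H_0: rank C_0 − rank ∂_1 = 5 − 4 = 1, and the invariant factors of ∂_1 are all 1, so H_0 = Z.
  H_1: rank ker ∂_1 − rank ∂_2 = (10 − 4) − 6 = 0, and the invariant factors of ∂_2 are all 1, so H_1 = 0.
  H_2: rank ker ∂_2 − rank ∂_3 = (10 − 6) − 4 = 0, and the invariant factors of ∂_3 are all 1, so H_2 = 0.
  H_3: rank ker ∂_3 − rank ∂_4 = (5 − 4) − 0 = 1, and there is no ∂_4, so H_3 = Z.

As a check, the Euler characteristic is 5 − 10 + 10 − 5 = 0, which agrees with 1 − 0 + 0 − 1 = 0.

H_0 ≅ Z,  H_1 = 0,  H_2 = 0,  H_3 ≅ Z.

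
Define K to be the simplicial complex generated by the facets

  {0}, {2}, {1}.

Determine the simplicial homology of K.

Take the total order 0 < 1 < 2 on the vertex set. Then K (dimension 0) consists of the simplices:

  0-simplices (3): [0], [1], [2]

giving chain groups C_0 ≅ Z^3.

From H_k ≅ ker(∂_k) / im(∂_{k+1}) we obtain:

  H_0: rank C_0 − rank ∂_1 = 3 − 0 = 3, and there is no ∂_1, so H_0 = Z^3.

H_0 = Z^3.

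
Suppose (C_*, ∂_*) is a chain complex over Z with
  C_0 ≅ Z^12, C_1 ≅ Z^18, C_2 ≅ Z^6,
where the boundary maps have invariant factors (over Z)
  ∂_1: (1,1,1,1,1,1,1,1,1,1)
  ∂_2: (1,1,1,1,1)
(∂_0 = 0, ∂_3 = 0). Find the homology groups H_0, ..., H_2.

H_0: b_0 = 12 − 0 − 10 = 2; torsion from ∂_1 factors > 1: none. So H_0 = Z^2.
H_1: b_1 = 18 − 10 − 5 = 3; torsion from ∂_2 factors > 1: none. So H_1 = Z^3.
H_2: b_2 = 6 − 5 − 0 = 1; torsion from ∂_3 factors > 1: none. So H_2 = Z.

H_0 = Z^2,  H_1 = Z^3,  H_2 = Z.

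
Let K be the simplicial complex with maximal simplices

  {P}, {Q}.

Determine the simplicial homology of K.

H_0 ≅ Z^2.

Fix the vertex order P < Q and write every simplex with vertices in increasing order. Then dim K = 0 and the simplices of K are:

  0-simplices (2): P, Q

Hence C_0 ≅ Z^2.

From H_k ≅ ker(∂_k) / im(∂_{k+1}) we obtain:

  H_0: rank C_0 − rank ∂_1 = 2 − 0 = 2, and there is no ∂_1, so H_0 = Z^2.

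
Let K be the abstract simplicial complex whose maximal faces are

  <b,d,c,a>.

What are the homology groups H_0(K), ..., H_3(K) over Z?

H_0 = Z,  H_1 = 0,  H_2 = 0,  H_3 = 0.

Fix the vertex order a < b < c < d and write every simplex with vertices in increasing order. Then dim K = 3 and the simplices of K are:

  0-simplices (4): a, b, c, d
  1-simplices (6): ab, ac, ad, bc, bd, cd
  2-simplices (4): abc, abd, acd, bcd
  3-simplices (1): abcd

giving chain groups C_0 ≅ Z^4, C_1 ≅ Z^6, C_2 ≅ Z^4, C_3 ≅ Z^1.

Boundary ∂_1: C_1 → C_0 sends each edge [p,q] (with p < q) to q − p. For instance
  ∂ac = c − a.
This gives a 4×6 integer matrix of rank 3; reducing to Smith normal form yields diagonal entries (1,1,1).

The boundary map ∂_2: C_2 → C_1 acts by ∂[p,q,r] = [q,r] − [p,r] + [p,q]. For instance
  ∂bcd = cd − bd + bc,
  ∂acd = cd − ad + ac.
As a 6×4 matrix over Z this has rank 3, with invariant factors (1,1,1).

The boundary map ∂_3: C_3 → C_2 sends each 3-simplex σ to the alternating sum Σ_i (−1)^i (σ with its i-th vertex removed). For instance
  ∂abcd = bcd − acd + abd − abc.
As a 4×1 matrix over Z this has rank 1, with invariant factors (1).

From H_k ≅ ker(∂_k) / im(∂_{k+1}) we obtain:

  H_0: rank C_0 − rank ∂_1 = 4 − 3 = 1, and the invariant factors of ∂_1 are all 1, so H_0 ≅ Z.
  H_1: rank ker ∂_1 − rank ∂_2 = (6 − 3) − 3 = 0, and the invariant factors of ∂_2 are all 1, so H_1 ≅ 0.
  H_2: rank ker ∂_2 − rank ∂_3 = (4 − 3) − 1 = 0, and the invariant factors of ∂_3 are all 1, so H_2 ≅ 0.
  H_3: rank ker ∂_3 − rank ∂_4 = (1 − 1) − 0 = 0, and there is no ∂_4, so H_3 ≅ 0.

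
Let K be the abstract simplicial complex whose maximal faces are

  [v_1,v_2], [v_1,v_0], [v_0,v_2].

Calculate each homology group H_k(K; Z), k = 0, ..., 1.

H_0 = Z,  H_1 = Z.

K has 3 vertices, 3 edges.
rank ∂_0 = 0, rank ∂_1 = 2 ⇒ b_0 = 3 − 0 − 2 = 1; all invariant factors of ∂_1 are 1 so no torsion. So H_0 = Z.
rank ∂_1 = 2, rank ∂_2 = 0 ⇒ b_1 = 3 − 2 − 0 = 1. So H_1 = Z.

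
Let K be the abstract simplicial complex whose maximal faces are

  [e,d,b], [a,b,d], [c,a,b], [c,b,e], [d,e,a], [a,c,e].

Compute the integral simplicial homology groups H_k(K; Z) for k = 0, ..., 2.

H_0 ≅ Z,  H_1 = 0,  H_2 ≅ Z.

Take the total order a < b < c < d < e on the vertex set. Then K (dimension 2) consists of the simplices:

  0-simplices (5): a, b, c, d, e
  1-simplices (9): ab, ac, ad, ae, bc, bd, be, ce, de
  2-simplices (6): abc, abd, ace, ade, bce, bde

giving chain groups C_0 ≅ Z^5, C_1 ≅ Z^9, C_2 ≅ Z^6.

The boundary map ∂_1: C_1 → C_0 maps an edge to its endpoints' difference, ∂[p,q] = q − p. For instance
  ∂bc = c − b.
The resulting 5×9 matrix has rank 4, and its Smith normal form has invariant factors (1,1,1,1).

∂_2: C_2 → C_1 acts by ∂[p,q,r] = [q,r] − [p,r] + [p,q]. For instance
  ∂bde = de − be + bd,
  ∂ace = ce − ae + ac.
This gives a 9×6 integer matrix of rank 5; reducing to Smith normal form yields diagonal entries (1,1,1,1,1).

Reading off H_k = ker ∂_k / im ∂_{k+1}:

  H_0: rank C_0 − rank ∂_1 = 5 − 4 = 1, and the invariant factors of ∂_1 are all 1, so H_0 = Z.
  H_1: rank ker ∂_1 − rank ∂_2 = (9 − 4) − 5 = 0, and the invariant factors of ∂_2 are all 1, so H_1 = 0.
  H_2: rank ker ∂_2 − rank ∂_3 = (6 − 5) − 0 = 1, and there is no ∂_3, so H_2 = Z.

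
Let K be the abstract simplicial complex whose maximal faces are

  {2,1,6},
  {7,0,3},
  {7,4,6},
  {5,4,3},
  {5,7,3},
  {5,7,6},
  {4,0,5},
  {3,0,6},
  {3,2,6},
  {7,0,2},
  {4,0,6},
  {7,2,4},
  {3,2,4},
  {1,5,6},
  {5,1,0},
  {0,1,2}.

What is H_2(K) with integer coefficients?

H_2 ≅ Z.

Fix the vertex order 0 < 1 < 2 < 3 < 4 < 5 < 6 < 7 and write every simplex with vertices in increasing order. Then dim K = 2 and the simplices of K are:

  0-simplices (8): [0], [1], [2], [3], [4], [5], [6], [7]
  1-simplices (24): (24 of them)
  2-simplices (16): [0,1,2], [0,1,5], [0,2,7], [0,3,6], [0,3,7], [0,4,5], [0,4,6], [1,2,6], [1,5,6], [2,3,4], [2,3,6], [2,4,7], [3,4,5], [3,5,7], [4,6,7], [5,6,7]

giving chain groups C_0 ≅ Z^8, C_1 ≅ Z^24, C_2 ≅ Z^16.

Boundary ∂_1: C_1 → C_0 is given by ∂[p,q] = [q] − [p].
As a 8×24 matrix over Z this has rank 7, with invariant factors (1,1,1,1,1,1,1).

The boundary map ∂_2: C_2 → C_1 maps a triangle to the signed sum of its edges. For instance
  ∂[1,2,6] = [2,6] − [1,6] + [1,2],
  ∂[2,3,4] = [3,4] − [2,4] + [2,3].
The resulting 24×16 matrix has rank 15, and its Smith normal form has invariant factors (1,1,1,1,1,1,1,1,1,1,1,1,1,1,1).

Reading off H_k = ker ∂_k / im ∂_{k+1}:

  H_2: rank ker ∂_2 − rank ∂_3 = (16 − 15) − 0 = 1, and there is no ∂_3, so H_2 ≅ Z.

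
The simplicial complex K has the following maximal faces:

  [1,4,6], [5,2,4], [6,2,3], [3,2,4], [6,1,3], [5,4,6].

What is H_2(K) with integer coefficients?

Take the total order 1 < 2 < 3 < 4 < 5 < 6 on the vertex set. Then K (dimension 2) consists of the simplices:

  0-simplices (6): [1], [2], [3], [4], [5], [6]
  1-simplices (12): [1,3], [1,4], [1,6], [2,3], [2,4], [2,5], [2,6], [3,4], [3,6], [4,5], [4,6], [5,6]
  2-simplices (6): [1,3,6], [1,4,6], [2,3,4], [2,3,6], [2,4,5], [4,5,6]

Hence C_0 ≅ Z^6, C_1 ≅ Z^12, C_2 ≅ Z^6.

Boundary ∂_1: C_1 → C_0 sends each edge [p,q] (with p < q) to q − p. For instance
  ∂[3,6] = [6] − [3].
The resulting 6×12 matrix has rank 5, and its Smith normal form has invariant factors (1,1,1,1,1).

The boundary map ∂_2: C_2 → C_1 maps a triangle to the signed sum of its edges. For instance
  ∂[2,3,4] = [3,4] − [2,4] + [2,3],
  ∂[2,3,6] = [3,6] − [2,6] + [2,3].
This gives a 12×6 integer matrix of rank 6; reducing to Smith normal form yields diagonal entries (1,1,1,1,1,1).

From H_k ≅ ker(∂_k) / im(∂_{k+1}) we obtain:

  H_2: rank ker ∂_2 − rank ∂_3 = (6 − 6) − 0 = 0, and there is no ∂_3, so H_2 = 0.

H_2 = 0.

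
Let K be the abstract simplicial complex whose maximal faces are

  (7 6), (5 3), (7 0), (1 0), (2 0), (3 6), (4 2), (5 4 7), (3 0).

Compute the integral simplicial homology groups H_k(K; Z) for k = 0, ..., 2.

Fix the vertex order 0 < 1 < 2 < 3 < 4 < 5 < 6 < 7 and write every simplex with vertices in increasing order. Then dim K = 2 and the simplices of K are:

  0-simplices (8): [0], [1], [2], [3], [4], [5], [6], [7]
  1-simplices (11): [0,1], [0,2], [0,3], [0,7], [2,4], [3,5], [3,6], [4,5], [4,7], [5,7], [6,7]
  2-simplices (1): [4,5,7]

Hence C_0 ≅ Z^8, C_1 ≅ Z^11, C_2 ≅ Z^1.

Boundary ∂_1: C_1 → C_0 maps an edge to its endpoints' difference, ∂[p,q] = q − p. For instance
  ∂[0,7] = [7] − [0].
This gives a 8×11 integer matrix of rank 7; reducing to Smith normal form yields diagonal entries (1,1,1,1,1,1,1).

∂_2: C_2 → C_1 maps a triangle to the signed sum of its edges. For instance
  ∂[4,5,7] = [5,7] − [4,7] + [4,5].
As a 11×1 matrix over Z this has rank 1, with invariant factors (1).

Now H_k = ker ∂_k / im ∂_{k+1}, so:

  H_0: rank C_0 − rank ∂_1 = 8 − 7 = 1, and the invariant factors of ∂_1 are all 1, so H_0 = Z.
  H_1: rank ker ∂_1 − rank ∂_2 = (11 − 7) − 1 = 3, and the invariant factors of ∂_2 are all 1, so H_1 = Z^3.
  H_2: rank ker ∂_2 − rank ∂_3 = (1 − 1) − 0 = 0, and there is no ∂_3, so H_2 = 0.

H_0 = Z,  H_1 = Z^3,  H_2 = 0.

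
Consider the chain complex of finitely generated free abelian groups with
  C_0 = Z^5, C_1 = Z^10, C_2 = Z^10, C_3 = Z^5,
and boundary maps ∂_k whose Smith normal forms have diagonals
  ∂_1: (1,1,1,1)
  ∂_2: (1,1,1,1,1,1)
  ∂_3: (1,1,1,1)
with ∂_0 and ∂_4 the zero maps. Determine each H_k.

H_0: b_0 = 5 − 0 − 4 = 1; torsion from ∂_1 factors > 1: none. So H_0 ≅ Z.
H_1: b_1 = 10 − 4 − 6 = 0; torsion from ∂_2 factors > 1: none. So H_1 ≅ 0.
H_2: b_2 = 10 − 6 − 4 = 0; torsion from ∂_3 factors > 1: none. So H_2 ≅ 0.
H_3: b_3 = 5 − 4 − 0 = 1; torsion from ∂_4 factors > 1: none. So H_3 ≅ Z.

H_0 ≅ Z,  H_1 = 0,  H_2 = 0,  H_3 ≅ Z.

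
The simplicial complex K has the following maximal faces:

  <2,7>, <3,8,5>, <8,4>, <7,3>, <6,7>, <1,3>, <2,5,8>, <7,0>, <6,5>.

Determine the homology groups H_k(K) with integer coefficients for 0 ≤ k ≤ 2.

H_0 ≅ Z,  H_1 ≅ Z^2,  H_2 = 0.

Take the total order 0 < 1 < 2 < 3 < 4 < 5 < 6 < 7 < 8 on the vertex set. Then K (dimension 2) consists of the simplices:

  0-simplices (9): [0], [1], [2], [3], [4], [5], [6], [7], [8]
  1-simplices (12): [0,7], [1,3], [2,5], [2,7], [2,8], [3,5], [3,7], [3,8], [4,8], [5,6], [5,8], [6,7]
  2-simplices (2): [2,5,8], [3,5,8]

Hence C_0 ≅ Z^9, C_1 ≅ Z^12, C_2 ≅ Z^2.

Boundary ∂_1: C_1 → C_0 sends each edge [p,q] (with p < q) to q − p. For instance
  ∂[1,3] = [3] − [1].
The resulting 9×12 matrix has rank 8, and its Smith normal form has invariant factors (1,1,1,1,1,1,1,1).

∂_2: C_2 → C_1 sends each 2-simplex [p,q,r] to [q,r] − [p,r] + [p,q]. For instance
  ∂[3,5,8] = [5,8] − [3,8] + [3,5],
  ∂[2,5,8] = [5,8] − [2,8] + [2,5].
This gives a 12×2 integer matrix of rank 2; reducing to Smith normal form yields diagonal entries (1,1).

Reading off H_k = ker ∂_k / im ∂_{k+1}:

  H_0: rank C_0 − rank ∂_1 = 9 − 8 = 1, and the invariant factors of ∂_1 are all 1, so H_0 ≅ Z.
  H_1: rank ker ∂_1 − rank ∂_2 = (12 − 8) − 2 = 2, and the invariant factors of ∂_2 are all 1, so H_1 ≅ Z^2.
  H_2: rank ker ∂_2 − rank ∂_3 = (2 − 2) − 0 = 0, and there is no ∂_3, so H_2 ≅ 0.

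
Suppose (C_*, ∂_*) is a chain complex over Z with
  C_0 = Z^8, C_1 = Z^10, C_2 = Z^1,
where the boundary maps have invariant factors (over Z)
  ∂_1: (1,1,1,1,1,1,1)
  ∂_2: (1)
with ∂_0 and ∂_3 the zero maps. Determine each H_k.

H_0 = Z,  H_1 = Z^2,  H_2 = 0.

H_0: b_0 = 8 − 0 − 7 = 1; torsion from ∂_1 factors > 1: none. So H_0 = Z.
H_1: b_1 = 10 − 7 − 1 = 2; torsion from ∂_2 factors > 1: none. So H_1 = Z^2.
H_2: b_2 = 1 − 1 − 0 = 0; torsion from ∂_3 factors > 1: none. So H_2 = 0.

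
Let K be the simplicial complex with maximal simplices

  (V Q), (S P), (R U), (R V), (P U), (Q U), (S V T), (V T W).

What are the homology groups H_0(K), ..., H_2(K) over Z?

H_0 ≅ Z,  H_1 ≅ Z^2,  H_2 = 0.

K has 8 vertices, 11 edges, 2 triangles.
rank ∂_0 = 0, rank ∂_1 = 7 ⇒ b_0 = 8 − 0 − 7 = 1; all invariant factors of ∂_1 are 1 so no torsion. So H_0 = Z.
rank ∂_1 = 7, rank ∂_2 = 2 ⇒ b_1 = 11 − 7 − 2 = 2; all invariant factors of ∂_2 are 1 so no torsion. So H_1 = Z^2.
rank ∂_2 = 2, rank ∂_3 = 0 ⇒ b_2 = 2 − 2 − 0 = 0. So H_2 = 0.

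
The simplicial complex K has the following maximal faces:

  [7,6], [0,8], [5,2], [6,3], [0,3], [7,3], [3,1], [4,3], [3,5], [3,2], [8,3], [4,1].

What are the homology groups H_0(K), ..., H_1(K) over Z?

K has 9 vertices, 12 edges.
rank ∂_0 = 0, rank ∂_1 = 8 ⇒ b_0 = 9 − 0 − 8 = 1; all invariant factors of ∂_1 are 1 so no torsion. So H_0 = Z.
rank ∂_1 = 8, rank ∂_2 = 0 ⇒ b_1 = 12 − 8 − 0 = 4. So H_1 = Z^4.

H_0 = Z,  H_1 = Z^4.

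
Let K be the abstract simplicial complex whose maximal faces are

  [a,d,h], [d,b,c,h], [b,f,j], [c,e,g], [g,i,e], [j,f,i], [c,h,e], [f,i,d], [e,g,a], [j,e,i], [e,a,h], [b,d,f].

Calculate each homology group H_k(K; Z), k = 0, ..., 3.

Fix the vertex order a < b < c < d < e < f < g < h < i < j and write every simplex with vertices in increasing order. Then dim K = 3 and the simplices of K are:

  0-simplices (10): a, b, c, d, e, f, g, h, i, j
  1-simplices (24): ad, ae, ag, ah, bc, bd, bf, bh, bj, cd, ce, cg, ch, df, dh, di, eg, eh, ei, ej, fi, fj, gi, ij
  2-simplices (15): adh, aeg, aeh, bcd, bch, bdf, bdh, bfj, cdh, ceg, ceh, dfi, egi, eij, fij
  3-simplices (1): bcdh

Hence C_0 ≅ Z^10, C_1 ≅ Z^24, C_2 ≅ Z^15, C_3 ≅ Z^1.

The boundary map ∂_1: C_1 → C_0 sends each edge [p,q] (with p < q) to q − p. For instance
  ∂ad = d − a.
The 10×24 boundary matrix has rank 9 and Smith normal form diag(1,1,1,1,1,1,1,1,1).

The boundary map ∂_2: C_2 → C_1 acts by ∂[p,q,r] = [q,r] − [p,r] + [p,q]. For instance
  ∂adh = dh − ah + ad,
  ∂aeh = eh − ah + ae.
This gives a 24×15 integer matrix of rank 14; reducing to Smith normal form yields diagonal entries (1,1,1,1,1,1,1,1,1,1,1,1,1,1).

The boundary map ∂_3: C_3 → C_2 sends each 3-simplex σ to the alternating sum Σ_i (−1)^i (σ with its i-th vertex removed). For instance
  ∂bcdh = cdh − bdh + bch − bcd.
The 15×1 boundary matrix has rank 1 and Smith normal form diag(1).

Now H_k = ker ∂_k / im ∂_{k+1}, so:

  H_0: rank C_0 − rank ∂_1 = 10 − 9 = 1, and the invariant factors of ∂_1 are all 1, so H_0 = Z.
  H_1: rank ker ∂_1 − rank ∂_2 = (24 − 9) − 14 = 1, and the invariant factors of ∂_2 are all 1, so H_1 = Z.
  H_2: rank ker ∂_2 − rank ∂_3 = (15 − 14) − 1 = 0, and the invariant factors of ∂_3 are all 1, so H_2 = 0.
  H_3: rank ker ∂_3 − rank ∂_4 = (1 − 1) − 0 = 0, and there is no ∂_4, so H_3 = 0.

As a check, the Euler characteristic is 10 − 24 + 15 − 1 = 0, which agrees with 1 − 1 + 0 − 0 = 0.

H_0 = Z,  H_1 = Z,  H_2 = 0,  H_3 = 0.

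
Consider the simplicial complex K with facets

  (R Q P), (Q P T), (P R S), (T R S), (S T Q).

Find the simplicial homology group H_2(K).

H_2 ≅ 0.

We work with the vertex ordering P < Q < R < S < T. The simplices of K, each written with vertices in increasing order, are:

  0-simplices (5): P, Q, R, S, T
  1-simplices (10): PQ, PR, PS, PT, QR, QS, QT, RS, RT, ST
  2-simplices (5): PQR, PQT, PRS, QST, RST

so the chain groups are C_0 ≅ Z^5, C_1 ≅ Z^10, C_2 ≅ Z^5.

The boundary map ∂_1: C_1 → C_0 is given by ∂[p,q] = [q] − [p].
The resulting 5×10 matrix has rank 4, and its Smith normal form has invariant factors (1,1,1,1).

Boundary ∂_2: C_2 → C_1 sends each 2-simplex [p,q,r] to [q,r] − [p,r] + [p,q]. For instance
  ∂PQT = QT − PT + PQ,
  ∂PRS = RS − PS + PR.
The 10×5 boundary matrix has rank 5 and Smith normal form diag(1,1,1,1,1).

From H_k ≅ ker(∂_k) / im(∂_{k+1}) we obtain:

  H_2: rank ker ∂_2 − rank ∂_3 = (5 − 5) − 0 = 0, and there is no ∂_3, so H_2 ≅ 0.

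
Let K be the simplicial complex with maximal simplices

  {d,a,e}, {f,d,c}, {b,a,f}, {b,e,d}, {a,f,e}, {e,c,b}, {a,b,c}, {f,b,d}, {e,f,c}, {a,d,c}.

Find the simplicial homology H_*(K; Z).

Take the total order a < b < c < d < e < f on the vertex set. Then K (dimension 2) consists of the simplices:

  0-simplices (6): a, b, c, d, e, f
  1-simplices (15): ab, ac, ad, ae, af, bc, bd, be, bf, cd, ce, cf, de, df, ef
  2-simplices (10): abc, abf, acd, ade, aef, bce, bde, bdf, cdf, cef

so the chain groups are C_0 ≅ Z^6, C_1 ≅ Z^15, C_2 ≅ Z^10.

∂_1: C_1 → C_0 is given by ∂[p,q] = [q] − [p]. For instance
  ∂ce = e − c.
The resulting 6×15 matrix has rank 5, and its Smith normal form has invariant factors (1,1,1,1,1).

The boundary map ∂_2: C_2 → C_1 sends each 2-simplex [p,q,r] to [q,r] − [p,r] + [p,q]. For instance
  ∂abf = bf − af + ab,
  ∂acd = cd − ad + ac.
The resulting 15×10 matrix has rank 10, and its Smith normal form has invariant factors (1,1,1,1,1,1,1,1,1,2).

Computing H_k = (kernel of ∂_k) / (image of ∂_{k+1}):

  H_0: rank C_0 − rank ∂_1 = 6 − 5 = 1, and the invariant factors of ∂_1 are all 1, so H_0 = Z.
  H_1: rank ker ∂_1 − rank ∂_2 = (15 − 5) − 10 = 0, and ∂_2 has invariant factor 2 > 1, so H_1 = Z/2.
  H_2: rank ker ∂_2 − rank ∂_3 = (10 − 10) − 0 = 0, and there is no ∂_3, so H_2 = 0.

H_0 = Z,  H_1 = Z/2,  H_2 = 0.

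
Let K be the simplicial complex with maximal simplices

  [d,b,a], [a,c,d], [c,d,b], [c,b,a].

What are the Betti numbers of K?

b_0 = 1, b_1 = 0, b_2 = 1.

Fix the vertex order a < b < c < d and write every simplex with vertices in increasing order. Then dim K = 2 and the simplices of K are:

  0-simplices (4): a, b, c, d
  1-simplices (6): ab, ac, ad, bc, bd, cd
  2-simplices (4): abc, abd, acd, bcd

Hence C_0 ≅ Z^4, C_1 ≅ Z^6, C_2 ≅ Z^4.

The boundary map ∂_1: C_1 → C_0 maps an edge to its endpoints' difference, ∂[p,q] = q − p.
The resulting 4×6 matrix has rank 3, and its Smith normal form has invariant factors (1,1,1).

The boundary map ∂_2: C_2 → C_1 sends each 2-simplex [p,q,r] to [q,r] − [p,r] + [p,q]. For instance
  ∂bcd = cd − bd + bc,
  ∂abd = bd − ad + ab.
As a 6×4 matrix over Z this has rank 3, with invariant factors (1,1,1).

From H_k ≅ ker(∂_k) / im(∂_{k+1}) we obtain:

  H_0: rank C_0 − rank ∂_1 = 4 − 3 = 1, and the invariant factors of ∂_1 are all 1, so H_0 ≅ Z.
  H_1: rank ker ∂_1 − rank ∂_2 = (6 − 3) − 3 = 0, and the invariant factors of ∂_2 are all 1, so H_1 ≅ 0.
  H_2: rank ker ∂_2 − rank ∂_3 = (4 − 3) − 0 = 1, and there is no ∂_3, so H_2 ≅ Z.

Hence the Betti numbers are b_0 = 1, b_1 = 0, b_2 = 1.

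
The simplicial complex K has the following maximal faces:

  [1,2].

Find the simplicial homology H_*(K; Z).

Fix the vertex order 1 < 2 and write every simplex with vertices in increasing order. Then dim K = 1 and the simplices of K are:

  0-simplices (2): [1], [2]
  1-simplices (1): [1,2]

so the chain groups are C_0 ≅ Z^2, C_1 ≅ Z^1.

The boundary map ∂_1: C_1 → C_0 is given by ∂[p,q] = [q] − [p].
The 2×1 boundary matrix has rank 1 and Smith normal form diag(1).

Computing H_k = (kernel of ∂_k) / (image of ∂_{k+1}):

  H_0: rank C_0 − rank ∂_1 = 2 − 1 = 1, and the invariant factors of ∂_1 are all 1, so H_0 ≅ Z.
  H_1: rank ker ∂_1 − rank ∂_2 = (1 − 1) − 0 = 0, and there is no ∂_2, so H_1 ≅ 0.

H_0 = Z,  H_1 = 0.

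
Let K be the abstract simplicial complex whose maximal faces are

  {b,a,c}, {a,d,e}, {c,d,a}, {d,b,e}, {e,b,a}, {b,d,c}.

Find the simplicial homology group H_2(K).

H_2 = Z.

We work with the vertex ordering a < b < c < d < e. The simplices of K, each written with vertices in increasing order, are:

  0-simplices (5): a, b, c, d, e
  1-simplices (9): ab, ac, ad, ae, bc, bd, be, cd, de
  2-simplices (6): abc, abe, acd, ade, bcd, bde

Hence C_0 ≅ Z^5, C_1 ≅ Z^9, C_2 ≅ Z^6.

∂_1: C_1 → C_0 is given by ∂[p,q] = [q] − [p]. For instance
  ∂bd = d − b.
The 5×9 boundary matrix has rank 4 and Smith normal form diag(1,1,1,1).

Boundary ∂_2: C_2 → C_1 maps a triangle to the signed sum of its edges. For instance
  ∂abc = bc − ac + ab,
  ∂acd = cd − ad + ac.
As a 9×6 matrix over Z this has rank 5, with invariant factors (1,1,1,1,1).

Reading off H_k = ker ∂_k / im ∂_{k+1}:

  H_2: rank ker ∂_2 − rank ∂_3 = (6 − 5) − 0 = 1, and there is no ∂_3, so H_2 ≅ Z.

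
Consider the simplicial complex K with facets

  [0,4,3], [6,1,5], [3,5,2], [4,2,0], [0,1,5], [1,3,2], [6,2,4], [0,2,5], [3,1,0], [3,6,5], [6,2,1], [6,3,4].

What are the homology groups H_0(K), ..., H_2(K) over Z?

K has 7 vertices, 18 edges, 12 triangles.
rank ∂_0 = 0, rank ∂_1 = 6 ⇒ b_0 = 7 − 0 − 6 = 1; all invariant factors of ∂_1 are 1 so no torsion. So H_0 = Z.
rank ∂_1 = 6, rank ∂_2 = 12 ⇒ b_1 = 18 − 6 − 12 = 0; ∂_2 has invariant factor(s) [2] giving torsion. So H_1 = Z/2.
rank ∂_2 = 12, rank ∂_3 = 0 ⇒ b_2 = 12 − 12 − 0 = 0. So H_2 = 0.

H_0 = Z,  H_1 = Z/2,  H_2 = 0.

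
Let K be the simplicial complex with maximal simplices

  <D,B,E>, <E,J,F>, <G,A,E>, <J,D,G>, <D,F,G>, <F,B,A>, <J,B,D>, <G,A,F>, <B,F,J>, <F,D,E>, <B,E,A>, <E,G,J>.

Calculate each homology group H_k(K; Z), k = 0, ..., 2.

H_0 = Z,  H_1 = Z/2Z,  H_2 = 0.

Take the total order A < B < D < E < F < G < J on the vertex set. Then K (dimension 2) consists of the simplices:

  0-simplices (7): A, B, D, E, F, G, J
  1-simplices (18): AB, AE, AF, AG, BD, BE, BF, BJ, DE, DF, DG, DJ, EF, EG, EJ, FG, FJ, GJ
  2-simplices (12): ABE, ABF, AEG, AFG, BDE, BDJ, BFJ, DEF, DFG, DGJ, EFJ, EGJ

giving chain groups C_0 ≅ Z^7, C_1 ≅ Z^18, C_2 ≅ Z^12.

Boundary ∂_1: C_1 → C_0 sends each edge [p,q] (with p < q) to q − p. For instance
  ∂FJ = J − F.
The 7×18 boundary matrix has rank 6 and Smith normal form diag(1,1,1,1,1,1).

The boundary map ∂_2: C_2 → C_1 acts by ∂[p,q,r] = [q,r] − [p,r] + [p,q]. For instance
  ∂BDE = DE − BE + BD,
  ∂BFJ = FJ − BJ + BF.
As a 18×12 matrix over Z this has rank 12, with invariant factors (1,1,1,1,1,1,1,1,1,1,1,2).

Reading off H_k = ker ∂_k / im ∂_{k+1}:

  H_0: rank C_0 − rank ∂_1 = 7 − 6 = 1, and the invariant factors of ∂_1 are all 1, so H_0 = Z.
  H_1: rank ker ∂_1 − rank ∂_2 = (18 − 6) − 12 = 0, and ∂_2 has invariant factor 2 > 1, so H_1 = Z/2Z.
  H_2: rank ker ∂_2 − rank ∂_3 = (12 − 12) − 0 = 0, and there is no ∂_3, so H_2 = 0.

(K is a triangulation of the real projective plane RP^2.)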